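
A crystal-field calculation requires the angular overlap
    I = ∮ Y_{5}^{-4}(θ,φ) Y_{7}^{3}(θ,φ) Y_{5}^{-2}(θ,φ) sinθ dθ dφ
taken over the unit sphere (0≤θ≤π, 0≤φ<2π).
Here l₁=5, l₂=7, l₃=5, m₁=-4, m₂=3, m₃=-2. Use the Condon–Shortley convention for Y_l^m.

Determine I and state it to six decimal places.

0.000000

Σmᵢ = -3 ≠ 0, so the φ-integral vanishes; I = 0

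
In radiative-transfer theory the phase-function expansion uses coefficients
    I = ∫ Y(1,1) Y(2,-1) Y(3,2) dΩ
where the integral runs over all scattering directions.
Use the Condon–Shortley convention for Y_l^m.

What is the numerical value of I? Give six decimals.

m-sum = 1 − 1 + 2 = 2 ≠ 0 ⇒ I = 0

0.000000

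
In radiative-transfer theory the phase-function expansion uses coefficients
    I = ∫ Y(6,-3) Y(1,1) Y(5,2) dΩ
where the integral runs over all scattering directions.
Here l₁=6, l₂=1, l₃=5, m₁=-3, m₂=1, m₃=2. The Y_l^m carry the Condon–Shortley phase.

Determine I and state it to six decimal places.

m-sum 0 ✓  L=12 even ✓  5≤5≤7 ✓
Π(2lᵢ+1) = 13×3×11 = 429
triangle coeff Δ(6,1,5) = 1/858
Σ_t [1,1]: t=1:−1/14400 = -1/14400
(3j)²=6/143 [(6 1 5; 0 0 0)], sign=+1
Σ_t [2,2]: t=2:+1/60480 = 1/60480
(3j)²=6/143 [(6 1 5; -3 1 2)], sign=-1
⇒ 4πI² = 108/143
I = (-1)√(108/143/(4π)) = -0.24515397

-0.245154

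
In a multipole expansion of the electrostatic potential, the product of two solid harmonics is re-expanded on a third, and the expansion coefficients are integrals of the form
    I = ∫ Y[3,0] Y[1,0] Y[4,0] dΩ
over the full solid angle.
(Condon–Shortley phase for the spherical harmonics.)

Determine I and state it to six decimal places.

0.246233

Rules hold: Σm=0, L=8 even, 2≤4≤4.
N = 7·3·9 = 189
Δ = 0!·6!·2!/9! = 1/252
Racah Σ t=0..0: t=0:+1/36 = 1/36
⇒ 3j(3 1 4; 0 0 0)² = 4/63, sgn +1
(m-triple is (0,0,0) — same symbol as above.)
4πI² = N·(3j₀)²·(3jₘ)² = 16/21
I = +1·√(0.761905/4π) = 0.24623252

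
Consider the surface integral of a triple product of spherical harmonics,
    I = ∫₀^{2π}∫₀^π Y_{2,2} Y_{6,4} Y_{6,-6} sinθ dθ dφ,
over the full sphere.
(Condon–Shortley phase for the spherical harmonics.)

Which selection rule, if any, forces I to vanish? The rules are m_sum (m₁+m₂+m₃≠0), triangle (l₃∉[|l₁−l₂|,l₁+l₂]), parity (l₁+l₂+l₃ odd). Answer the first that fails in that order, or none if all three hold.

Σmᵢ = 0  ✓
l₃∈[|l₁−l₂|,l₁+l₂]=[4,8], have l₃=6  ✓
Σlᵢ = 14 ⇒ even  ✓

none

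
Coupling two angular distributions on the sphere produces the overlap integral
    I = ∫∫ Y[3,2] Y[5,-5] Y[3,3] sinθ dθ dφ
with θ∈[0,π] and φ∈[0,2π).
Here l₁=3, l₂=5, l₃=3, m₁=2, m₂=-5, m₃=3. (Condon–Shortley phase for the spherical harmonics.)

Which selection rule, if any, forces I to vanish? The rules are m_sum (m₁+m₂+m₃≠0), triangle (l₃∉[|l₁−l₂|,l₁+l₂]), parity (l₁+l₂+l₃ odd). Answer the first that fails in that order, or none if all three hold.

parity

m₁+m₂+m₃ = 2 − 5 + 3 = 0  ✓
triangle: |3−5|=2 ≤ l₃=3 ≤ 3+5=8  ✓
parity: l₁+l₂+l₃ = 11 is odd  ✗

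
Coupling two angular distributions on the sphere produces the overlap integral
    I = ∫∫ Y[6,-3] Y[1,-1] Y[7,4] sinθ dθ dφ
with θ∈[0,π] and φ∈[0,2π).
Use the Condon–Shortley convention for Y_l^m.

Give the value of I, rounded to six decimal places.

0.259489

Rules hold: Σm=0, L=14 even, 5≤7≤7.
N = 13·3·15 = 585
Δ = 0!·12!·2!/15! = 1/1365
Racah Σ t=0..0: t=0:+1/518400 = 1/518400
⇒ 3j(6 1 7; 0 0 0)² = 7/195, sgn -1
Racah Σ t=0..0: t=0:+1/4354560 = 1/4354560
⇒ 3j(6 1 7; -3 -1 4)² = 11/273, sgn -1
4πI² = N·(3j₀)²·(3jₘ)² = 11/13
I = +1·√(0.846154/4π) = 0.25948947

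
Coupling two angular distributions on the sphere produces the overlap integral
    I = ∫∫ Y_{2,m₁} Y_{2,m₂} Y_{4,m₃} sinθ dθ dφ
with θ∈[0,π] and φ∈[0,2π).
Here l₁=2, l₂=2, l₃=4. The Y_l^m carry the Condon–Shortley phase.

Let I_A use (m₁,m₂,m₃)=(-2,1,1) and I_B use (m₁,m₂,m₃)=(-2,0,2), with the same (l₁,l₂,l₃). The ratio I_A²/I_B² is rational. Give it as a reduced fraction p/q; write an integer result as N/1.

Shared (l₁,l₂,l₃)=(2,2,4): N and (l;000)² cancel in I_A²/I_B².
A: Δ = 0!·4!·4!/9! = 1/630; Racah Σ t=0..0: t=0:+1/144 = 1/144; ⇒ 3j(2 2 4; -2 1 1)² = 1/126, sgn -1
B: Δ = 0!·4!·4!/9! = 1/630; Racah Σ t=0..0: t=0:+1/96 = 1/96; ⇒ 3j(2 2 4; -2 0 2)² = 1/42, sgn +1
I_A²/I_B² = (1/126)/(1/42) = 1/3

1/3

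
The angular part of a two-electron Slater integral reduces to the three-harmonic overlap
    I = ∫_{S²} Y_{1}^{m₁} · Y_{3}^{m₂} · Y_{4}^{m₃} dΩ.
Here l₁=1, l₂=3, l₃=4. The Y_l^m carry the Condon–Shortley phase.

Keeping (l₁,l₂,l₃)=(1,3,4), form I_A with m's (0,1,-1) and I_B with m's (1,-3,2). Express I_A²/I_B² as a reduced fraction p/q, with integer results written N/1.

Shared (l₁,l₂,l₃)=(1,3,4): N and (l;000)² cancel in I_A²/I_B².
A: Δ = 0!·2!·6!/9! = 1/252; Racah Σ t=0..0: t=0:+1/48 = 1/48; ⇒ 3j(1 3 4; 0 1 -1)² = 5/84, sgn -1
B: Δ = 0!·2!·6!/9! = 1/252; Racah Σ t=0..0: t=0:+1/1440 = 1/1440; ⇒ 3j(1 3 4; 1 -3 2)² = 1/252, sgn +1
I_A²/I_B² = (5/84)/(1/252) = 15/1

15/1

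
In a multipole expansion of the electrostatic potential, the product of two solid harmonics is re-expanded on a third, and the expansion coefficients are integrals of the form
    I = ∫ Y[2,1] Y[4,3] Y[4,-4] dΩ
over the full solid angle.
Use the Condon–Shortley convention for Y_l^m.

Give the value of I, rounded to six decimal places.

0.198645

Rules hold: Σm=0, L=10 even, 2≤4≤6.
N = 5·9·9 = 405
Δ = 2!·2!·6!/11! = 1/13860
Racah Σ t=0..2: t=0:+1/192 t=1:−1/36 t=2:+1/192 = -5/288
⇒ 3j(2 4 4; 0 0 0)² = 20/693, sgn -1
Racah Σ t=1..1: t=1:−1/1440 = -1/1440
⇒ 3j(2 4 4; 1 3 -4)² = 7/165, sgn -1
4πI² = N·(3j₀)²·(3jₘ)² = 60/121
I = +1·√(0.495868/4π) = 0.19864517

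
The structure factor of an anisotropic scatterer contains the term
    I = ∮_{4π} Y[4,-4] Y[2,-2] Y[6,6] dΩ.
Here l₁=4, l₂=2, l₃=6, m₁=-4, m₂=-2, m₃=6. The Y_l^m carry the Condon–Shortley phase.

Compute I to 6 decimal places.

0.353849

Rules hold: Σm=0, L=12 even, 2≤6≤6.
N = 9·5·13 = 585
Δ = 0!·8!·4!/13! = 1/6435
Racah Σ t=0..0: t=0:+1/2304 = 1/2304
⇒ 3j(4 2 6; 0 0 0)² = 5/143, sgn +1
Racah Σ t=0..0: t=0:+1/967680 = 1/967680
⇒ 3j(4 2 6; -4 -2 6)² = 1/13, sgn +1
4πI² = N·(3j₀)²·(3jₘ)² = 225/143
I = +1·√(1.57343/4π) = 0.35384927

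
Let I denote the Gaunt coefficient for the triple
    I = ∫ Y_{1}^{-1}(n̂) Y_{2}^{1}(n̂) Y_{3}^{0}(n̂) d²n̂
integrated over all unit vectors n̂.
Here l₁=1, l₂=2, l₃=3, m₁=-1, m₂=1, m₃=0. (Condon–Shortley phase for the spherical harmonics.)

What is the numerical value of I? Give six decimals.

Checks pass: Σm=0; 6 even; l₃=3∈[1,3].
(2·1+1)(2·2+1)(2·3+1) = 105
Δ: 0! 2! 4! / 7! → 1/105
sum: t=0:+1/4 = 1/4
3j²(1 2 3; 0 0 0) = Δ·Π!·Σ² = 3/35  (sign -1)
sum: t=0:+1/12 = 1/12
3j²(1 2 3; -1 1 0) = Δ·Π!·Σ² = 1/35  (sign -1)
combine: 4πI² = 105·3/35·1/35 = 9/35
take √, sign +1: I = 0.14304817

0.143048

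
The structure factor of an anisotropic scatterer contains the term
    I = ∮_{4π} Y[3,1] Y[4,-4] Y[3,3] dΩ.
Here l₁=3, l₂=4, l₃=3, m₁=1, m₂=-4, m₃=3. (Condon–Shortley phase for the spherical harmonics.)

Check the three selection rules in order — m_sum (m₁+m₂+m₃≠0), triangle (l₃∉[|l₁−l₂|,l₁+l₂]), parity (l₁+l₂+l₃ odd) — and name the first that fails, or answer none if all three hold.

azimuthal sum: 1 − 4 + 3 = 0  ✓
1 ≤ 3 ≤ 7 (triangle on l)  ✓
L = 3 + 4 + 3 = 10 (even)  ✓

none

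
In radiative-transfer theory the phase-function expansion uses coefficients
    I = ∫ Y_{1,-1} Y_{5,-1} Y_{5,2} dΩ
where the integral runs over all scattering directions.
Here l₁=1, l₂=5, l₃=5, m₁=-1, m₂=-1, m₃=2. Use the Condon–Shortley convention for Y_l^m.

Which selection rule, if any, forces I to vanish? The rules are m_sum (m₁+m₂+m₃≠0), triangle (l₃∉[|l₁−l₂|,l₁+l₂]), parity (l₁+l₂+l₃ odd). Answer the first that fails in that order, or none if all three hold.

azimuthal sum: -1 − 1 + 2 = 0  ✓
4 ≤ 5 ≤ 6 (triangle on l)  ✓
L = 1 + 5 + 5 = 11 (odd)  ✗

parity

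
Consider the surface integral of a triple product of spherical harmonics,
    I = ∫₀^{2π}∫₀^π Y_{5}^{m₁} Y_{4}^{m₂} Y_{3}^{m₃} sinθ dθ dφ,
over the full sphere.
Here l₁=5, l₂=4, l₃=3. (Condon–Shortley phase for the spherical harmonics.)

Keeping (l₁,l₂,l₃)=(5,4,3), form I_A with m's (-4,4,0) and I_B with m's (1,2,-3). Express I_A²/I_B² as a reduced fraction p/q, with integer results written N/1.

l's match ⇒ only the (l;m) 3-j factors differ between A and B.
A: triangle coeff Δ(5,4,3) = 1/180180; Σ_t [6,6]: t=6:+1/8640 = 1/8640; (3j)²=28/715 [(5 4 3; -4 4 0)], sign=-1
B: triangle coeff Δ(5,4,3) = 1/180180; Σ_t [4,4]: t=4:+1/2304 = 1/2304; (3j)²=75/4004 [(5 4 3; 1 2 -3)], sign=+1
I_A²/I_B² = (28/715)/(75/4004) = 784/375

784/375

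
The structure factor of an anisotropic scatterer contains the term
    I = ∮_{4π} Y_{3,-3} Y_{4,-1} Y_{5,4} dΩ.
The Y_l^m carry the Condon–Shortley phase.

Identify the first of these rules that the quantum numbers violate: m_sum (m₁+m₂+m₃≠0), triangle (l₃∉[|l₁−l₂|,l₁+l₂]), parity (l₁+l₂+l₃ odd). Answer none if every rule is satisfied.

m₁+m₂+m₃ = -3 − 1 + 4 = 0  ✓
triangle: |3−4|=1 ≤ l₃=5 ≤ 3+4=7  ✓
parity: l₁+l₂+l₃ = 12 is even  ✓

none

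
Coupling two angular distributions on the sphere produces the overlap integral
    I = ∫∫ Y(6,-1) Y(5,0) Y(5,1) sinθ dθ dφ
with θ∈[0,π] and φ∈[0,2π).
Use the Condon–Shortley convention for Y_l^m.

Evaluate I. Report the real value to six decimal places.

-0.072607

m-sum 0 ✓  L=16 even ✓  1≤5≤11 ✓
Π(2lᵢ+1) = 13×11×11 = 1573
triangle coeff Δ(6,5,5) = 1/28588560
Σ_t [1,5]: t=1:−1/345600 t=2:+1/13824 t=3:−1/5184 t=4:+1/13824 t=5:−1/345600 = -7/129600
(3j)²=80/7293 [(6 5 5; 0 0 0)], sign=+1
Σ_t [1,5]: t=1:−1/2073600 t=2:+1/34560 t=3:−1/6912 t=4:+1/10368 t=5:−1/138240 = -7/259200
(3j)²=28/7293 [(6 5 5; -1 0 1)], sign=-1
⇒ 4πI² = 2240/33813
I = (-1)√(2240/33813/(4π)) = -0.07260679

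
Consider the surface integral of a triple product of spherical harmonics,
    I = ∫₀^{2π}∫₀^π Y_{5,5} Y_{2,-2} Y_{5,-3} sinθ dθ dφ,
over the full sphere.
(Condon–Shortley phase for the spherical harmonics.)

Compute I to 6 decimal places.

0.088588

Checks pass: Σm=0; 12 even; l₃=5∈[3,7].
(2·5+1)(2·2+1)(2·5+1) = 605
Δ: 2! 8! 2! / 13! → 1/38610
sum: t=0:+1/2880 t=1:−1/576 t=2:+1/2880 = -1/960
3j²(5 2 5; 0 0 0) = Δ·Π!·Σ² = 10/429  (sign +1)
sum: t=0:+1/161280 = 1/161280
3j²(5 2 5; 5 -2 -3) = Δ·Π!·Σ² = 1/143  (sign +1)
combine: 4πI² = 605·10/429·1/143 = 50/507
take √, sign +1: I = 0.08858824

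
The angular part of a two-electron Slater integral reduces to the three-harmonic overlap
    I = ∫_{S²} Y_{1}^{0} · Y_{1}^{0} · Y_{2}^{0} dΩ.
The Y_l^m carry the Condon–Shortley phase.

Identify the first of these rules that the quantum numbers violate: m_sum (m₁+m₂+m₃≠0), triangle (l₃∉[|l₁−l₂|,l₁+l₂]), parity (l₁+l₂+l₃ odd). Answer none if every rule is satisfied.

none

azimuthal sum: 0 + 0 + 0 = 0  ✓
0 ≤ 2 ≤ 2 (triangle on l)  ✓
L = 1 + 1 + 2 = 4 (even)  ✓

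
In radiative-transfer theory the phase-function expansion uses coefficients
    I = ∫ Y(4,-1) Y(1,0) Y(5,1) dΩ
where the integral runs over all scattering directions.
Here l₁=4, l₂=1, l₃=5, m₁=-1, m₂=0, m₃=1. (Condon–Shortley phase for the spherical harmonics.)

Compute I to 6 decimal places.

-0.240571

m-sum 0 ✓  L=10 even ✓  3≤5≤5 ✓
Π(2lᵢ+1) = 9×3×11 = 297
triangle coeff Δ(4,1,5) = 1/495
Σ_t [0,0]: t=0:+1/576 = 1/576
(3j)²=5/99 [(4 1 5; 0 0 0)], sign=-1
Σ_t [0,0]: t=0:+1/720 = 1/720
(3j)²=8/165 [(4 1 5; -1 0 1)], sign=+1
⇒ 4πI² = 8/11
I = (-1)√(8/11/(4π)) = -0.24057125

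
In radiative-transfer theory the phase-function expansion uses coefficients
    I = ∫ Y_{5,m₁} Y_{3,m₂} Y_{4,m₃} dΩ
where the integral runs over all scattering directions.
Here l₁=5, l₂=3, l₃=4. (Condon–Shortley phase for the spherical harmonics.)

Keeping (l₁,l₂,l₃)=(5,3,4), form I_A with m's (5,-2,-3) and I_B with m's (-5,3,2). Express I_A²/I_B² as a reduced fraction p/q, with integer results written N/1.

l's match ⇒ only the (l;m) 3-j factors differ between A and B.
A: triangle coeff Δ(5,3,4) = 1/180180; Σ_t [0,0]: t=0:+1/17280 = 1/17280; (3j)²=35/858 [(5 3 4; 5 -2 -3)], sign=-1
B: triangle coeff Δ(5,3,4) = 1/180180; Σ_t [4,4]: t=4:+1/34560 = 1/34560; (3j)²=5/286 [(5 3 4; -5 3 2)], sign=+1
I_A²/I_B² = (35/858)/(5/286) = 7/3

7/3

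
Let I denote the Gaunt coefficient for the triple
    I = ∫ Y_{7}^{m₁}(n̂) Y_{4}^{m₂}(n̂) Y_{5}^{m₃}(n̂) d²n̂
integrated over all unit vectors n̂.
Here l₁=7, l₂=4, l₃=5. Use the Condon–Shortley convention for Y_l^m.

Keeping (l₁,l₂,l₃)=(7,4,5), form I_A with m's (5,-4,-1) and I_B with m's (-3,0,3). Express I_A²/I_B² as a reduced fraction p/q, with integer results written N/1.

Shared (l₁,l₂,l₃)=(7,4,5): N and (l;000)² cancel in I_A²/I_B².
A: Δ = 6!·8!·2!/17! = 1/6126120; Racah Σ t=0..0: t=0:+1/2073600 = 1/2073600; ⇒ 3j(7 4 5; 5 -4 -1)² = 28/1105, sgn +1
B: Δ = 6!·8!·2!/17! = 1/6126120; Racah Σ t=2..4: t=2:+1/3870720 t=3:−1/181440 t=4:+1/138240 = 23/11612160; ⇒ 3j(7 4 5; -3 0 3)² = 529/204204, sgn +1
I_A²/I_B² = (28/1105)/(529/204204) = 25872/2645

25872/2645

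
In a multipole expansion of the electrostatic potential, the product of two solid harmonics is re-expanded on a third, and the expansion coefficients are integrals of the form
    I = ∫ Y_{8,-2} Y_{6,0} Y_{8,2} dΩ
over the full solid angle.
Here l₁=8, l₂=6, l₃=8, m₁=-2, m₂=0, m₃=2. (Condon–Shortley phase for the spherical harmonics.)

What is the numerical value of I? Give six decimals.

-0.001790

m-sum 0 ✓  L=22 even ✓  2≤8≤14 ✓
Π(2lᵢ+1) = 17×13×17 = 3757
triangle coeff Δ(8,6,8) = 1/13742520792
Σ_t [0,6]: t=0:+1/41803776000 t=1:−1/435456000 t=2:+1/39813120 t=3:−1/18662400 t=4:+1/39813120 t=5:−1/435456000 t=6:+1/41803776000 = -11/1393459200
(3j)²=600/96577 [(8 6 8; 0 0 0)], sign=-1
Σ_t [0,6]: t=0:+1/1881169920000 t=1:−1/5225472000 t=2:+1/185794560 t=3:−1/39191040 t=4:+1/39813120 t=5:−1/207360000 t=6:+1/8957952000 = 11/134369280000
(3j)²=1/579462 [(8 6 8; -2 0 2)], sign=+1
⇒ 4πI² = 100/2482597
I = (-1)√(100/2482597/(4π)) = -0.00179037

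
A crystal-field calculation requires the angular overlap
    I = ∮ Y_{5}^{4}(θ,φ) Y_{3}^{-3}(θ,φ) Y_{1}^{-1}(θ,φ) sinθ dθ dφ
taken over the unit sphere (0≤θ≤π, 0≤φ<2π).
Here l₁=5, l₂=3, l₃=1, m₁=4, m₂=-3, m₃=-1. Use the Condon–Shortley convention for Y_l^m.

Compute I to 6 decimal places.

0.000000

triangle: need 2≤l₃≤8, have 1; I=0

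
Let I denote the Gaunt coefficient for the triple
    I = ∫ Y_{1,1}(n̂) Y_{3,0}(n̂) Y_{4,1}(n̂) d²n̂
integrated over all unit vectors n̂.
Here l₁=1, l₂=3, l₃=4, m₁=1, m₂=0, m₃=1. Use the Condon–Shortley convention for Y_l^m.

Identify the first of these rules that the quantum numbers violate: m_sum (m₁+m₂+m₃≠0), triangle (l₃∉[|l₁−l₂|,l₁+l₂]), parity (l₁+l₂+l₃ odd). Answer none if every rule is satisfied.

m_sum

Σmᵢ = 2  ✗
l₃∈[|l₁−l₂|,l₁+l₂]=[2,4], have l₃=4
Σlᵢ = 8 ⇒ even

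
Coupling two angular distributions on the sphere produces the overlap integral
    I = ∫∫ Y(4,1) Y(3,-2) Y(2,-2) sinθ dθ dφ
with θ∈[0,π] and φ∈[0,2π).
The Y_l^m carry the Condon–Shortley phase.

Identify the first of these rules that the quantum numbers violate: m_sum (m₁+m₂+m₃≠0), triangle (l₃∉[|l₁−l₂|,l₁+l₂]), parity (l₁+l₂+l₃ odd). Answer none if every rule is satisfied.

m₁+m₂+m₃ = 1 − 2 − 2 = -3  ✗
triangle: |4−3|=1 ≤ l₃=2 ≤ 4+3=7
parity: l₁+l₂+l₃ = 9 is odd

m_sum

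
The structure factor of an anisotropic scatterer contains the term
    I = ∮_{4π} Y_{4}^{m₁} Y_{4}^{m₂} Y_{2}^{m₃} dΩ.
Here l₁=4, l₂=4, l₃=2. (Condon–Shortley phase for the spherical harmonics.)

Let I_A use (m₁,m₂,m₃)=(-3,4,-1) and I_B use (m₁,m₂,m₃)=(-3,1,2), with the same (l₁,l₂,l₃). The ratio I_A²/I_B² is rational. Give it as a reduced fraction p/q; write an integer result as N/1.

Shared (l₁,l₂,l₃)=(4,4,2): N and (l;000)² cancel in I_A²/I_B².
A: Δ = 6!·2!·2!/11! = 1/13860; Racah Σ t=6..6: t=6:+1/1440 = 1/1440; ⇒ 3j(4 4 2; -3 4 -1)² = 7/165, sgn -1
B: Δ = 6!·2!·2!/11! = 1/13860; Racah Σ t=5..5: t=5:−1/480 = -1/480; ⇒ 3j(4 4 2; -3 1 2)² = 3/110, sgn -1
I_A²/I_B² = (7/165)/(3/110) = 14/9

14/9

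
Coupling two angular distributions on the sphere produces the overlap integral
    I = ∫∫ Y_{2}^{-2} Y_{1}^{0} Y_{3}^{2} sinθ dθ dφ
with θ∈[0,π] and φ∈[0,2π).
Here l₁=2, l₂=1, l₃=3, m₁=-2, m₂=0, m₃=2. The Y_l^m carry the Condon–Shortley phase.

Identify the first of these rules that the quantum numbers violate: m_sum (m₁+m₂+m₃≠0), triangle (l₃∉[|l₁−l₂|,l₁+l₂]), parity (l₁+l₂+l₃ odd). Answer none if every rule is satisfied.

none

Σmᵢ = 0  ✓
l₃∈[|l₁−l₂|,l₁+l₂]=[1,3], have l₃=3  ✓
Σlᵢ = 6 ⇒ even  ✓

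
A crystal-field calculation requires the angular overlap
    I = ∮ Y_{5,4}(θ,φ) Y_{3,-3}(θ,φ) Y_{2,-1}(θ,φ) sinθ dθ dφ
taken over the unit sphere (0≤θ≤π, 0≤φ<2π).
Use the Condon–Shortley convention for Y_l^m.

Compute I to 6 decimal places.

Checks pass: Σm=0; 10 even; l₃=2∈[2,8].
(2·5+1)(2·3+1)(2·2+1) = 385
Δ: 6! 4! 0! / 11! → 1/2310
sum: t=3:−1/144 = -1/144
3j²(5 3 2; 0 0 0) = Δ·Π!·Σ² = 10/231  (sign -1)
sum: t=0:+1/4320 = 1/4320
3j²(5 3 2; 4 -3 -1) = Δ·Π!·Σ² = 2/55  (sign -1)
combine: 4πI² = 385·10/231·2/55 = 20/33
take √, sign +1: I = 0.21961050

0.219610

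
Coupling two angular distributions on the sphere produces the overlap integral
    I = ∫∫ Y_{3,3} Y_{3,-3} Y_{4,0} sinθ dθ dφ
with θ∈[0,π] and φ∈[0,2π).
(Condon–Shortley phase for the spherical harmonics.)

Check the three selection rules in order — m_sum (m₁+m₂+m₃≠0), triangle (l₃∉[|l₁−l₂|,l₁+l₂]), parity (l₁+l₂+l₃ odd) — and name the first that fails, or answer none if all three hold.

azimuthal sum: 3 − 3 + 0 = 0  ✓
0 ≤ 4 ≤ 6 (triangle on l)  ✓
L = 3 + 3 + 4 = 10 (even)  ✓

none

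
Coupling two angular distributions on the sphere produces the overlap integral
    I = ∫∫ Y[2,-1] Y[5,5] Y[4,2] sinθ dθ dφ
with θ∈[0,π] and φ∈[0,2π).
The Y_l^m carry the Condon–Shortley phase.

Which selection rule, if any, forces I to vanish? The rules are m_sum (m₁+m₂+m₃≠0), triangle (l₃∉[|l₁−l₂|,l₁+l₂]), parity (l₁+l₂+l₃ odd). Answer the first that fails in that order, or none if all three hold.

m₁+m₂+m₃ = -1 + 5 + 2 = 6  ✗
triangle: |2−5|=3 ≤ l₃=4 ≤ 2+5=7
parity: l₁+l₂+l₃ = 11 is odd

m_sum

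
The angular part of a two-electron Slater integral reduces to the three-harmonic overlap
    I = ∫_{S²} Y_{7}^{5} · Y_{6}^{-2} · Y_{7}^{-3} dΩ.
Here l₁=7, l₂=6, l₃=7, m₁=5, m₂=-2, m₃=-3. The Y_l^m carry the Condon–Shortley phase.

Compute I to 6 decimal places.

-0.112256

m-sum 0 ✓  L=20 even ✓  1≤7≤13 ✓
Π(2lᵢ+1) = 15×13×15 = 2925
triangle coeff Δ(7,6,7) = 1/2444321880
Σ_t [0,6]: t=0:+1/2612736000 t=1:−1/20736000 t=2:+1/1658880 t=3:−1/746496 t=4:+1/1658880 t=5:−1/20736000 t=6:+1/2612736000 = -1/4354560
(3j)²=1000/138567 [(7 6 7; 0 0 0)], sign=+1
Σ_t [0,2]: t=0:+1/49766400 t=1:−1/21772800 t=2:+1/92897280 = -1/66355200
(3j)²=63/8398 [(7 6 7; 5 -2 -3)], sign=-1
⇒ 4πI² = 2362500/14919047
I = (-1)√(2362500/14919047/(4π)) = -0.11225623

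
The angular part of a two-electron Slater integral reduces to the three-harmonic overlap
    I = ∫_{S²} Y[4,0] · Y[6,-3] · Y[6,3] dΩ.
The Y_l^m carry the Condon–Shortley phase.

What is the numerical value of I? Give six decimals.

Rules hold: Σm=0, L=16 even, 2≤6≤10.
N = 9·13·13 = 1521
Δ = 4!·4!·8!/17! = 1/15315300
Racah Σ t=0..4: t=0:+1/829440 t=1:−1/25920 t=2:+1/9216 t=3:−1/25920 t=4:+1/829440 = 7/207360
⇒ 3j(4 6 6; 0 0 0)² = 28/2431, sgn +1
Racah Σ t=0..3: t=0:+1/414720 t=1:−1/51840 t=2:+1/80640 t=3:−1/1451520 = -1/193536
⇒ 3j(4 6 6; 0 -3 3)² = 81/17017, sgn +1
4πI² = N·(3j₀)²·(3jₘ)² = 2916/34969
I = +1·√(0.0833881/4π) = 0.08146053

0.081461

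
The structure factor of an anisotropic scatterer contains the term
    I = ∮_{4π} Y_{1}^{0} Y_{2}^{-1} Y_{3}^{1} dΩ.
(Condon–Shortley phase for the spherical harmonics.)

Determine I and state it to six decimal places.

Rules hold: Σm=0, L=6 even, 1≤3≤3.
N = 3·5·7 = 105
Δ = 0!·2!·4!/7! = 1/105
Racah Σ t=0..0: t=0:+1/4 = 1/4
⇒ 3j(1 2 3; 0 0 0)² = 3/35, sgn -1
Racah Σ t=0..0: t=0:+1/6 = 1/6
⇒ 3j(1 2 3; 0 -1 1)² = 8/105, sgn +1
4πI² = N·(3j₀)²·(3jₘ)² = 24/35
I = -1·√(0.685714/4π) = -0.23359668

-0.233597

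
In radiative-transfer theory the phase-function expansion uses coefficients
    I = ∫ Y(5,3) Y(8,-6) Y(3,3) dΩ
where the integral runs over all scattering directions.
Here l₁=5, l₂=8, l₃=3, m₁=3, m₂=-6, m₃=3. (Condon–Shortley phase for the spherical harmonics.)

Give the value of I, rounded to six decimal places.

0.230069

m-sum 0 ✓  L=16 even ✓  3≤3≤13 ✓
Π(2lᵢ+1) = 11×17×7 = 1309
triangle coeff Δ(5,8,3) = 1/136136
Σ_t [5,5]: t=5:−1/518400 = -1/518400
(3j)²=56/2431 [(5 8 3; 0 0 0)], sign=+1
Σ_t [2,2]: t=2:+1/58060800 = 1/58060800
(3j)²=3/136 [(5 8 3; 3 -6 3)], sign=+1
⇒ 4πI² = 147/221
I = (+1)√(147/221/(4π)) = 0.23006873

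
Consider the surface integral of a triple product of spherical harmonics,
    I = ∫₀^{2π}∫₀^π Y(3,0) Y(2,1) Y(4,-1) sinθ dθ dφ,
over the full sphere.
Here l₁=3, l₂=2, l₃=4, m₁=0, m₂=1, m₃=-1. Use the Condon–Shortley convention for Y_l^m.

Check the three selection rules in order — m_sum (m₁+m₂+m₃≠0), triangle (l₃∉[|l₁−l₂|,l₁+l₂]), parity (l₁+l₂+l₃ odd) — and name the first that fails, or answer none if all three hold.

parity

m₁+m₂+m₃ = 0 + 1 − 1 = 0  ✓
triangle: |3−2|=1 ≤ l₃=4 ≤ 3+2=5  ✓
parity: l₁+l₂+l₃ = 9 is odd  ✗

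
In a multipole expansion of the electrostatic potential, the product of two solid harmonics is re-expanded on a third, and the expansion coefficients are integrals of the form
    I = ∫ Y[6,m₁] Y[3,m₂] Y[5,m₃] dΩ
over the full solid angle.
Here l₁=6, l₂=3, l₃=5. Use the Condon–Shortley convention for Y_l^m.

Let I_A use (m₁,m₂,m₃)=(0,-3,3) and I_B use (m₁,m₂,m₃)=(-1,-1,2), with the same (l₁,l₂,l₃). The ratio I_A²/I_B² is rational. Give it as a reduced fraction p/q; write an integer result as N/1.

l's match ⇒ only the (l;m) 3-j factors differ between A and B.
A: triangle coeff Δ(6,3,5) = 1/675675; Σ_t [0,0]: t=0:+1/69120 = 1/69120; (3j)²=4/429 [(6 3 5; 0 -3 3)], sign=+1
B: triangle coeff Δ(6,3,5) = 1/675675; Σ_t [0,2]: t=0:+1/241920 t=1:−1/8640 t=2:+1/5760 = 1/16128; (3j)²=5/1001 [(6 3 5; -1 -1 2)], sign=-1
I_A²/I_B² = (4/429)/(5/1001) = 28/15

28/15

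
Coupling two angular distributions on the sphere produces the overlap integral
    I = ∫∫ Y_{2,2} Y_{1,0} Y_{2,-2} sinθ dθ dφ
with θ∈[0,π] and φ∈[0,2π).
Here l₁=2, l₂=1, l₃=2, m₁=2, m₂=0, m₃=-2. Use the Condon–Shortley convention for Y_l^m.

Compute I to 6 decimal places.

l₁+l₂+l₃=5 is odd: 3j(l;000)=0 ⇒ I=0

0.000000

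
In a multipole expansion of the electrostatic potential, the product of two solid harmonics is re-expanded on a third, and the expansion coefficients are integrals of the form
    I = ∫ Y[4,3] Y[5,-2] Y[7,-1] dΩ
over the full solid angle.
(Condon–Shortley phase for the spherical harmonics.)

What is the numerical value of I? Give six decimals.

0.159382

Rules hold: Σm=0, L=16 even, 1≤7≤9.
N = 9·11·15 = 1485
Δ = 2!·6!·8!/17! = 1/6126120
Racah Σ t=0..2: t=0:+1/69120 t=1:−1/20736 t=2:+1/69120 = -1/51840
⇒ 3j(4 5 7; 0 0 0)² = 280/21879, sgn +1
Racah Σ t=0..1: t=0:+1/172800 t=1:−1/1036800 = 1/207360
⇒ 3j(4 5 7; 3 -2 -1)² = 245/14586, sgn +1
4πI² = N·(3j₀)²·(3jₘ)² = 171500/537251
I = +1·√(0.319218/4π) = 0.15938172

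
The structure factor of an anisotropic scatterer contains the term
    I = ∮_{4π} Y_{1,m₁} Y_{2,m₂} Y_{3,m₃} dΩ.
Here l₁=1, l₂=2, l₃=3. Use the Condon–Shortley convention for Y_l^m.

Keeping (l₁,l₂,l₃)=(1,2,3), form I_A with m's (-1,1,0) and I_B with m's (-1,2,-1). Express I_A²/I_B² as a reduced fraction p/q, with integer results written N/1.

3/1

Same 1,2,3: normalisation and zero-m 3j drop out of the ratio.
A: Δ: 0! 2! 4! / 7! → 1/105; sum: t=0:+1/12 = 1/12; 3j²(1 2 3; -1 1 0) = Δ·Π!·Σ² = 1/35  (sign -1)
B: Δ: 0! 2! 4! / 7! → 1/105; sum: t=0:+1/48 = 1/48; 3j²(1 2 3; -1 2 -1) = Δ·Π!·Σ² = 1/105  (sign +1)
I_A²/I_B² = (1/35)/(1/105) = 3/1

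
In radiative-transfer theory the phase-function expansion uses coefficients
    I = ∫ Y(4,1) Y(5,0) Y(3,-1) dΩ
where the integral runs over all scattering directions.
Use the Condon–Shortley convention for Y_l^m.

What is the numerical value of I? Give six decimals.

-0.009577

Rules hold: Σm=0, L=12 even, 1≤3≤9.
N = 9·11·7 = 693
Δ = 6!·2!·4!/13! = 1/180180
Racah Σ t=2..4: t=2:+1/576 t=3:−1/144 t=4:+1/576 = -1/288
⇒ 3j(4 5 3; 0 0 0)² = 20/1001, sgn +1
Racah Σ t=1..3: t=1:−1/5760 t=2:+1/288 t=3:−1/288 = -1/5760
⇒ 3j(4 5 3; 1 0 -1)² = 1/12012, sgn -1
4πI² = N·(3j₀)²·(3jₘ)² = 15/13013
I = -1·√(0.00115269/4π) = -0.00957750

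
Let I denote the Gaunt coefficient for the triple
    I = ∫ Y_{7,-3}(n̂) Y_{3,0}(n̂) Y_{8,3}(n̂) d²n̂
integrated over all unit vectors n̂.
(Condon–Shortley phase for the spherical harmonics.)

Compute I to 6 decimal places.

-0.037890

Rules hold: Σm=0, L=18 even, 4≤8≤10.
N = 15·7·17 = 1785
Δ = 2!·12!·4!/19! = 1/5290740
Racah Σ t=0..2: t=0:+1/7257600 t=1:−1/2073600 t=2:+1/7257600 = -1/4838400
⇒ 3j(7 3 8; 0 0 0)² = 252/20995, sgn -1
Racah Σ t=0..2: t=0:+1/87091200 t=1:−1/8709120 t=2:+1/11612160 = -1/58060800
⇒ 3j(7 3 8; -3 0 3)² = 99/117572, sgn +1
4πI² = N·(3j₀)²·(3jₘ)² = 18711/1037153
I = -1·√(0.0180407/4π) = -0.03788979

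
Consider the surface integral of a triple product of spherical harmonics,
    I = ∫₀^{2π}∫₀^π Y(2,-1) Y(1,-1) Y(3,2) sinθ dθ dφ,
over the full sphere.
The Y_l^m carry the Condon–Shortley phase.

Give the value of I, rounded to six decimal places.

0.261169

Checks pass: Σm=0; 6 even; l₃=3∈[1,3].
(2·2+1)(2·1+1)(2·3+1) = 105
Δ: 0! 4! 2! / 7! → 1/105
sum: t=0:+1/4 = 1/4
3j²(2 1 3; 0 0 0) = Δ·Π!·Σ² = 3/35  (sign -1)
sum: t=0:+1/12 = 1/12
3j²(2 1 3; -1 -1 2) = Δ·Π!·Σ² = 2/21  (sign -1)
combine: 4πI² = 105·3/35·2/21 = 6/7
take √, sign +1: I = 0.26116903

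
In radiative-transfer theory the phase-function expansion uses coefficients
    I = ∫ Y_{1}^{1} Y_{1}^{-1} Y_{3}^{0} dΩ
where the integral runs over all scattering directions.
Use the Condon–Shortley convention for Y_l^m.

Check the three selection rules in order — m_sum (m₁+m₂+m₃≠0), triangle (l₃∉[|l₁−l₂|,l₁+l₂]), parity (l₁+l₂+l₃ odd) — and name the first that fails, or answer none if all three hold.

triangle

azimuthal sum: 1 − 1 + 0 = 0  ✓
0 ≤ 3 ≤ 2 (triangle on l)  ✗
L = 1 + 1 + 3 = 5 (odd)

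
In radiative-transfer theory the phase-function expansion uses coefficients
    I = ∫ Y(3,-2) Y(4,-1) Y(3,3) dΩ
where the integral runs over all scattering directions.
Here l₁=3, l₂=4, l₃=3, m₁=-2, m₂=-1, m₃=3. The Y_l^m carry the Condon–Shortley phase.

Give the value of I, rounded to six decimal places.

Rules hold: Σm=0, L=10 even, 1≤3≤7.
N = 7·9·7 = 441
Δ = 4!·2!·4!/11! = 1/34650
Racah Σ t=1..3: t=1:−1/72 t=2:+1/16 t=3:−1/72 = 5/144
⇒ 3j(3 4 3; 0 0 0)² = 2/77, sgn -1
Racah Σ t=3..3: t=3:−1/288 = -1/288
⇒ 3j(3 4 3; -2 -1 3)² = 5/231, sgn -1
4πI² = N·(3j₀)²·(3jₘ)² = 30/121
I = +1·√(0.247934/4π) = 0.14046335

0.140463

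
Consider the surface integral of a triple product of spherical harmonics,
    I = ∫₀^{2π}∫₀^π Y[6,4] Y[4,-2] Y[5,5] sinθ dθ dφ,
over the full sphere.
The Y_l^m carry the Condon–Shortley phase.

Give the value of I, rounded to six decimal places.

0.000000

Σmᵢ = 7 ≠ 0, so the φ-integral vanishes; I = 0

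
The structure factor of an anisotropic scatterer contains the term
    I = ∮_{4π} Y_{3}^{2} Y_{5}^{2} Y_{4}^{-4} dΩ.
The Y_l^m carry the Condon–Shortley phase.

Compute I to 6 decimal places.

-0.109480

Rules hold: Σm=0, L=12 even, 2≤4≤8.
N = 7·11·9 = 693
Δ = 4!·2!·6!/13! = 1/180180
Racah Σ t=1..3: t=1:−1/576 t=2:+1/144 t=3:−1/576 = 1/288
⇒ 3j(3 5 4; 0 0 0)² = 20/1001, sgn +1
Racah Σ t=1..1: t=1:−1/8640 = -1/8640
⇒ 3j(3 5 4; 2 2 -4)² = 14/1287, sgn -1
4πI² = N·(3j₀)²·(3jₘ)² = 280/1859
I = -1·√(0.150619/4π) = -0.10947990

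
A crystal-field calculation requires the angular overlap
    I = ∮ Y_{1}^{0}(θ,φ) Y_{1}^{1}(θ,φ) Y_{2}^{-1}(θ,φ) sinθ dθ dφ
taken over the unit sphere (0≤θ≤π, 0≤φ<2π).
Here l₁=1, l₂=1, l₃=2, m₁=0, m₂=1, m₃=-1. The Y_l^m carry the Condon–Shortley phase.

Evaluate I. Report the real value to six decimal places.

Checks pass: Σm=0; 4 even; l₃=2∈[0,2].
(2·1+1)(2·1+1)(2·2+1) = 45
Δ: 0! 2! 2! / 5! → 1/30
sum: t=0:+1/1 = 1/1
3j²(1 1 2; 0 0 0) = Δ·Π!·Σ² = 2/15  (sign +1)
sum: t=0:+1/2 = 1/2
3j²(1 1 2; 0 1 -1) = Δ·Π!·Σ² = 1/10  (sign -1)
combine: 4πI² = 45·2/15·1/10 = 3/5
take √, sign -1: I = -0.21850969

-0.218510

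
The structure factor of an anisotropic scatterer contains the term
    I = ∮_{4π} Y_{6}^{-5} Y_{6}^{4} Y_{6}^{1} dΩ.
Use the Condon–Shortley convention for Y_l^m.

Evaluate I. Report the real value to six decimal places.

0.130527

Checks pass: Σm=0; 18 even; l₃=6∈[0,12].
(2·6+1)(2·6+1)(2·6+1) = 2197
Δ: 6! 6! 6! / 19! → 1/325909584
sum: t=0:+1/373248000 t=1:−1/1728000 t=2:+1/110592 t=3:−1/46656 t=4:+1/110592 t=5:−1/1728000 t=6:+1/373248000 = -7/1555200
3j²(6 6 6; 0 0 0) = Δ·Π!·Σ² = 400/46189  (sign -1)
sum: t=5:−1/10368000 t=6:+1/4147200 = 1/6912000
3j²(6 6 6; -5 4 1) = Δ·Π!·Σ² = 189/16796  (sign -1)
combine: 4πI² = 2197·400/46189·189/16796 = 245700/1147619
take √, sign +1: I = 0.13052653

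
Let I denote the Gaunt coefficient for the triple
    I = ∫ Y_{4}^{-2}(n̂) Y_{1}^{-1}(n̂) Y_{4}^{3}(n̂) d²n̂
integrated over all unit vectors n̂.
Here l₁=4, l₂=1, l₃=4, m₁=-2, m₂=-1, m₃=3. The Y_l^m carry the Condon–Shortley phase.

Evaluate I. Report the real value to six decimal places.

l₁+l₂+l₃=9 is odd: 3j(l;000)=0 ⇒ I=0

0.000000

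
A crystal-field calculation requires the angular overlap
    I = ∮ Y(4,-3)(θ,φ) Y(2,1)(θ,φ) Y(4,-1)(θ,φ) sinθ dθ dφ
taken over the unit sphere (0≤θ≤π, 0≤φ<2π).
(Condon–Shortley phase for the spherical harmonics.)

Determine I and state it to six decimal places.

Σmᵢ = -3 ≠ 0, so the φ-integral vanishes; I = 0

0.000000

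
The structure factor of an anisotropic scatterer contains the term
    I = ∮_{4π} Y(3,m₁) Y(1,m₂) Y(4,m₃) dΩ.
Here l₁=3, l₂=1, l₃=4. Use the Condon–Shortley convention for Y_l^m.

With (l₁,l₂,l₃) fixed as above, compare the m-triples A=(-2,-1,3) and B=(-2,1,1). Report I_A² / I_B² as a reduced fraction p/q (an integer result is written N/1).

7/1

l's match ⇒ only the (l;m) 3-j factors differ between A and B.
A: triangle coeff Δ(3,1,4) = 1/252; Σ_t [0,0]: t=0:+1/240 = 1/240; (3j)²=1/12 [(3 1 4; -2 -1 3)], sign=-1
B: triangle coeff Δ(3,1,4) = 1/252; Σ_t [0,0]: t=0:+1/240 = 1/240; (3j)²=1/84 [(3 1 4; -2 1 1)], sign=-1
I_A²/I_B² = (1/12)/(1/84) = 7/1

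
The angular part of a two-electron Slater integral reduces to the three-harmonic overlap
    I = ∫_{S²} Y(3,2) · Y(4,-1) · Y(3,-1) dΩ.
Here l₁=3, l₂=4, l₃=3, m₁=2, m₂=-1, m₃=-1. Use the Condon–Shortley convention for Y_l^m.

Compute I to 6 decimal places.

Rules hold: Σm=0, L=10 even, 1≤3≤7.
N = 7·9·7 = 441
Δ = 4!·2!·4!/11! = 1/34650
Racah Σ t=1..3: t=1:−1/72 t=2:+1/16 t=3:−1/72 = 5/144
⇒ 3j(3 4 3; 0 0 0)² = 2/77, sgn -1
Racah Σ t=0..1: t=0:+1/144 t=1:−1/48 = -1/72
⇒ 3j(3 4 3; 2 -1 -1)² = 16/693, sgn -1
4πI² = N·(3j₀)²·(3jₘ)² = 32/121
I = +1·√(0.264463/4π) = 0.14506992

0.145070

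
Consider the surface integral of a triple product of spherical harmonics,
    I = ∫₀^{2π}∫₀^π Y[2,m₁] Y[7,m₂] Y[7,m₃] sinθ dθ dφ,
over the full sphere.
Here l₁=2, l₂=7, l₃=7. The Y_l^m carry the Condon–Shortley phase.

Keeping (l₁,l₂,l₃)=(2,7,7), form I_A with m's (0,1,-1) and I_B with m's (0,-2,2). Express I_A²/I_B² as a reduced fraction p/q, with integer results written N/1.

Shared (l₁,l₂,l₃)=(2,7,7): N and (l;000)² cancel in I_A²/I_B².
A: Δ = 2!·2!·12!/17! = 1/185640; Racah Σ t=0..2: t=0:+1/3870720 t=1:−1/604800 t=2:+1/2073600 = -53/58060800; ⇒ 3j(2 7 7; 0 1 -1)² = 2809/185640, sgn -1
B: Δ = 2!·2!·12!/17! = 1/185640; Racah Σ t=0..2: t=0:+1/2419200 t=1:−1/967680 t=2:+1/8709120 = -11/21772800; ⇒ 3j(2 7 7; 0 -2 2)² = 242/23205, sgn +1
I_A²/I_B² = (2809/185640)/(242/23205) = 2809/1936

2809/1936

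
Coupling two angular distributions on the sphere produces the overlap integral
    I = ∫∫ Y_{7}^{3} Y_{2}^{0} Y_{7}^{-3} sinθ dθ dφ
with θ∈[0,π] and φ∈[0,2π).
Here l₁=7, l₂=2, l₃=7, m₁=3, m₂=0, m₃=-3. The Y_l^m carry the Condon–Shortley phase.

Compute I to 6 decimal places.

m-sum 0 ✓  L=16 even ✓  5≤7≤9 ✓
Π(2lᵢ+1) = 15×5×15 = 1125
triangle coeff Δ(7,2,7) = 1/185640
Σ_t [0,2]: t=0:+1/2419200 t=1:−1/518400 t=2:+1/2419200 = -1/907200
(3j)²=56/3315 [(7 2 7; 0 0 0)], sign=+1
Σ_t [0,2]: t=0:+1/3870720 t=1:−1/2177280 t=2:+1/29030400 = -29/174182400
(3j)²=841/185640 [(7 2 7; 3 0 -3)], sign=-1
⇒ 4πI² = 4205/48841
I = (-1)√(4205/48841/(4π)) = -0.08277245

-0.082772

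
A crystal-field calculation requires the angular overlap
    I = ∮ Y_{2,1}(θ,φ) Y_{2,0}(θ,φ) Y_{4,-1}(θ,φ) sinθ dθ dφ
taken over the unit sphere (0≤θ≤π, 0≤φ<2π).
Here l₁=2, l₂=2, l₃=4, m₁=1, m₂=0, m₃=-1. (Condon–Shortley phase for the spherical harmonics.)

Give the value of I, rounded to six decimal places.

Checks pass: Σm=0; 8 even; l₃=4∈[0,4].
(2·2+1)(2·2+1)(2·4+1) = 225
Δ: 0! 4! 4! / 9! → 1/630
sum: t=0:+1/16 = 1/16
3j²(2 2 4; 0 0 0) = Δ·Π!·Σ² = 2/35  (sign +1)
sum: t=0:+1/24 = 1/24
3j²(2 2 4; 1 0 -1) = Δ·Π!·Σ² = 1/21  (sign -1)
combine: 4πI² = 225·2/35·1/21 = 30/49
take √, sign -1: I = -0.22072812

-0.220728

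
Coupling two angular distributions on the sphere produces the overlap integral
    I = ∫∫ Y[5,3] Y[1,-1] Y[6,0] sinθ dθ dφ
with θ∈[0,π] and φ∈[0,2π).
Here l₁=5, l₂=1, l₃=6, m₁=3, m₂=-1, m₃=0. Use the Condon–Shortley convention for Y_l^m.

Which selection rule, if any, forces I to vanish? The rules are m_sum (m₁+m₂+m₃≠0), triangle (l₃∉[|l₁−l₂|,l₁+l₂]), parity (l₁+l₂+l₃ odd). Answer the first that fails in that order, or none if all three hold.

Σmᵢ = 2  ✗
l₃∈[|l₁−l₂|,l₁+l₂]=[4,6], have l₃=6
Σlᵢ = 12 ⇒ even

m_sum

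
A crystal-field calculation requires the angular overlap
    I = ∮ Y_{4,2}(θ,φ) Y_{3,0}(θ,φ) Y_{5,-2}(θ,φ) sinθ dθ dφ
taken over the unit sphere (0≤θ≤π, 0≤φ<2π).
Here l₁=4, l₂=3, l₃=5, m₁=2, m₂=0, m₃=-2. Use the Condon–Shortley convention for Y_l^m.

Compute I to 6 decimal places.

Checks pass: Σm=0; 12 even; l₃=5∈[1,7].
(2·4+1)(2·3+1)(2·5+1) = 693
Δ: 2! 6! 4! / 13! → 1/180180
sum: t=0:+1/576 t=1:−1/144 t=2:+1/576 = -1/288
3j²(4 3 5; 0 0 0) = Δ·Π!·Σ² = 20/1001  (sign +1)
sum: t=0:+1/576 t=1:−1/480 t=2:+1/8640 = -1/4320
3j²(4 3 5; 2 0 -2) = Δ·Π!·Σ² = 1/2145  (sign +1)
combine: 4πI² = 693·20/1001·1/2145 = 12/1859
take √, sign +1: I = 0.02266449

0.022664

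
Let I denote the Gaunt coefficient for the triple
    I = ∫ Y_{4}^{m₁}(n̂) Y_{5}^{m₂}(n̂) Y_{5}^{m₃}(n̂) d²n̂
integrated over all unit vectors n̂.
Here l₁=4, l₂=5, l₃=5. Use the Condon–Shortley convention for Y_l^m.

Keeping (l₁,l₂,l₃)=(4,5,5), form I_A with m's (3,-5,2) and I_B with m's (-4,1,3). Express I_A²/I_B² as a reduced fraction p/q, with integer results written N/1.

7/10

Shared (l₁,l₂,l₃)=(4,5,5): N and (l;000)² cancel in I_A²/I_B².
A: Δ = 4!·4!·6!/15! = 1/3153150; Racah Σ t=0..0: t=0:+1/103680 = 1/103680; ⇒ 3j(4 5 5; 3 -5 2)² = 7/429, sgn -1
B: Δ = 4!·4!·6!/15! = 1/3153150; Racah Σ t=4..4: t=4:+1/27648 = 1/27648; ⇒ 3j(4 5 5; -4 1 3)² = 10/429, sgn +1
I_A²/I_B² = (7/429)/(10/429) = 7/10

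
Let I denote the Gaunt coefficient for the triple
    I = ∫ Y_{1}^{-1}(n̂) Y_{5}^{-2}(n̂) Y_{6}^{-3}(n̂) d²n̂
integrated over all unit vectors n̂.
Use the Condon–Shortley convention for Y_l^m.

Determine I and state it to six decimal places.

-1 − 2 − 3 = -6 ≠ 0: azimuthal integral kills it; I = 0

0.000000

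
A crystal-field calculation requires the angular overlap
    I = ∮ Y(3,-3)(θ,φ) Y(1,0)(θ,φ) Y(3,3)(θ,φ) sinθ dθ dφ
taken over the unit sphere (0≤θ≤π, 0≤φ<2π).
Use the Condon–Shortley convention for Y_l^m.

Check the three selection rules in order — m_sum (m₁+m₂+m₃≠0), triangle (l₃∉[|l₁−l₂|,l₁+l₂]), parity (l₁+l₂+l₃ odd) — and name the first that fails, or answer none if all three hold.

parity

Σmᵢ = 0  ✓
l₃∈[|l₁−l₂|,l₁+l₂]=[2,4], have l₃=3  ✓
Σlᵢ = 7 ⇒ odd  ✗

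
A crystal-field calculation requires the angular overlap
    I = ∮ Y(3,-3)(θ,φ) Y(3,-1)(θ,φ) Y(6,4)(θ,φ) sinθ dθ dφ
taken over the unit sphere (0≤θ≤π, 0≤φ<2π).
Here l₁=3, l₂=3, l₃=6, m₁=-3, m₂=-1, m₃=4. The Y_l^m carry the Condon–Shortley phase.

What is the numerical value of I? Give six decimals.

0.171787

m-sum 0 ✓  L=12 even ✓  0≤6≤6 ✓
Π(2lᵢ+1) = 7×7×13 = 637
triangle coeff Δ(3,3,6) = 1/12012
Σ_t [0,0]: t=0:+1/1296 = 1/1296
(3j)²=100/3003 [(3 3 6; 0 0 0)], sign=+1
Σ_t [0,0]: t=0:+1/34560 = 1/34560
(3j)²=5/286 [(3 3 6; -3 -1 4)], sign=+1
⇒ 4πI² = 1750/4719
I = (+1)√(1750/4719/(4π)) = 0.17178653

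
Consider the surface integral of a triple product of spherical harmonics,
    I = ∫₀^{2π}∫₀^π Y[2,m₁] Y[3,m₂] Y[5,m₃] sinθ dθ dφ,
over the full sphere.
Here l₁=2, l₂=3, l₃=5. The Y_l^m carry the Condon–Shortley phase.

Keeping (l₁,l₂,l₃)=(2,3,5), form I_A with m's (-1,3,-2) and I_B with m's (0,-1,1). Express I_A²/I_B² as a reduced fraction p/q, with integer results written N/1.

Shared (l₁,l₂,l₃)=(2,3,5): N and (l;000)² cancel in I_A²/I_B².
A: Δ = 0!·4!·6!/11! = 1/2310; Racah Σ t=0..0: t=0:+1/4320 = 1/4320; ⇒ 3j(2 3 5; -1 3 -2)² = 1/330, sgn -1
B: Δ = 0!·4!·6!/11! = 1/2310; Racah Σ t=0..0: t=0:+1/192 = 1/192; ⇒ 3j(2 3 5; 0 -1 1)² = 3/77, sgn +1
I_A²/I_B² = (1/330)/(3/77) = 7/90

7/90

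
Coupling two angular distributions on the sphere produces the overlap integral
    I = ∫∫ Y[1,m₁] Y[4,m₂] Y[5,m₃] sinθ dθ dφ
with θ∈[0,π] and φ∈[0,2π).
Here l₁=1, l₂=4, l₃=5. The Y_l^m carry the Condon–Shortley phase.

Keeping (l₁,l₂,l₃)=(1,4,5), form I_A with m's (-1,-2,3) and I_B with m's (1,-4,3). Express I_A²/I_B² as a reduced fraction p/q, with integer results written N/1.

Same 1,4,5: normalisation and zero-m 3j drop out of the ratio.
A: Δ: 0! 2! 8! / 11! → 1/495; sum: t=0:+1/2880 = 1/2880; 3j²(1 4 5; -1 -2 3) = Δ·Π!·Σ² = 28/495  (sign +1)
B: Δ: 0! 2! 8! / 11! → 1/495; sum: t=0:+1/80640 = 1/80640; 3j²(1 4 5; 1 -4 3) = Δ·Π!·Σ² = 1/495  (sign +1)
I_A²/I_B² = (28/495)/(1/495) = 28/1

28/1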